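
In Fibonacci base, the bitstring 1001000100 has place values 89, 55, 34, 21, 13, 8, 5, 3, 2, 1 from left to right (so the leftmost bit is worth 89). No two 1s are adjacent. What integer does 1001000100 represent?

Summing the place values of the 1 bits: 89 + 21 + 3 = 113.

113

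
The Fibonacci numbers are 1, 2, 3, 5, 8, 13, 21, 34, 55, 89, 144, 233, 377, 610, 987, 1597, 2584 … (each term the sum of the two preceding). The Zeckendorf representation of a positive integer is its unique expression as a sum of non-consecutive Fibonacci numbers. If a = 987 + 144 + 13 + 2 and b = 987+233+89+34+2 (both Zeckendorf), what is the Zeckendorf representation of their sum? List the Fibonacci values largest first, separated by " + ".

The two numbers are 1146 and 1345, so their sum is 2491.
Repeatedly subtract the largest Fibonacci number that fits:
subtract 1597 from 2491: 894 remains
subtract 610 from 894: 284 remains
subtract 233 from 284: 51 remains
subtract 34 from 51: 17 remains
subtract 13 from 17: 4 remains
subtract 3 from 4: 1 remains
subtract 1 from 1: 0 remains

1597 + 610 + 233 + 34 + 13 + 3 + 1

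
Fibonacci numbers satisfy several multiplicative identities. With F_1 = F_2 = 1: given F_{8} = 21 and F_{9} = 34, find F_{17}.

By F_{2k+1} = F_k² + F_{k+1}²: F_{17} = 21² + 34² = 441 + 1156 = 1597.

1597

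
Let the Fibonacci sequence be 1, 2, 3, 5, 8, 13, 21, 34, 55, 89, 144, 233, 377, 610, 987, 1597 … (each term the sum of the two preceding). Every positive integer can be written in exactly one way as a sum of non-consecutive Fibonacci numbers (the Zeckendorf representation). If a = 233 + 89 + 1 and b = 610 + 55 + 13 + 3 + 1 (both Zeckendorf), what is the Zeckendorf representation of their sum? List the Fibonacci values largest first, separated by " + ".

987 + 13 + 5

The two numbers are 323 and 682, so their sum is 1005.
Greedily peel off the largest Fibonacci term at each step:
take 987 (≤ 1005); 1005 − 987 = 18
take 13 (≤ 18); 18 − 13 = 5
take 5 (≤ 5); 5 − 5 = 0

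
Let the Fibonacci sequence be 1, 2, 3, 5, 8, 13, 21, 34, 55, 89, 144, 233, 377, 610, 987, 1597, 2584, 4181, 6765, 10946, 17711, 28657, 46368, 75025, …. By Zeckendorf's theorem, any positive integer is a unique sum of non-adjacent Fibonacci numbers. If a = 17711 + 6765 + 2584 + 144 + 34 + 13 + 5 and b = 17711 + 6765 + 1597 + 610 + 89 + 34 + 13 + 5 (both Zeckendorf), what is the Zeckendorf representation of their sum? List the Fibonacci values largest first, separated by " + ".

The two numbers are 27256 and 26824, so their sum is 54080.
54080 − 46368 = 7712
7712 − 6765 = 947
947 − 610 = 337
337 − 233 = 104
104 − 89 = 15
15 − 13 = 2
2 − 2 = 0

46368 + 6765 + 610 + 233 + 89 + 13 + 2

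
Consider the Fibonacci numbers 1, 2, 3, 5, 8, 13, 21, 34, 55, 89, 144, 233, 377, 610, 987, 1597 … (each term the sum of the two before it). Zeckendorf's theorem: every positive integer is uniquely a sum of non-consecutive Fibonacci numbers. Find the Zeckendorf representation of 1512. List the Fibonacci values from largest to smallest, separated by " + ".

Greedy algorithm:
1512 − 987 = 525
525 − 377 = 148
148 − 144 = 4
4 − 3 = 1
1 − 1 = 0
So 1512 = 987 + 377 + 144 + 3 + 1, with no two terms consecutive in the sequence.

987 + 377 + 144 + 3 + 1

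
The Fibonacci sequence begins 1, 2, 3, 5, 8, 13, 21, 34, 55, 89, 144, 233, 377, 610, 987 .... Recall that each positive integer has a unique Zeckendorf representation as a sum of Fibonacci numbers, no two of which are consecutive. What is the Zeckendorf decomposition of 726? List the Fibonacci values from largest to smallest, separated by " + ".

610 + 89 + 21 + 5 + 1

Greedy algorithm:
726 − 610 = 116
116 − 89 = 27
27 − 21 = 6
6 − 5 = 1
1 − 1 = 0
So 726 = 610 + 89 + 21 + 5 + 1, with no two terms consecutive in the sequence.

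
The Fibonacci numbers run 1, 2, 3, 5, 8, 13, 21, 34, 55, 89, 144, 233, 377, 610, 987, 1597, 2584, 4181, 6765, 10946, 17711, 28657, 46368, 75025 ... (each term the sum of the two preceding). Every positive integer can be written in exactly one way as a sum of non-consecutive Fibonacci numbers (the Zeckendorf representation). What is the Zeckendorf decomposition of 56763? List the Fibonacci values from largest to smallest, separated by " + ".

46368 + 6765 + 2584 + 987 + 55 + 3 + 1

56763: greatest Fibonacci not exceeding it is 46368, leaving 10395
10395: greatest Fibonacci not exceeding it is 6765, leaving 3630
3630: greatest Fibonacci not exceeding it is 2584, leaving 1046
1046: greatest Fibonacci not exceeding it is 987, leaving 59
59: greatest Fibonacci not exceeding it is 55, leaving 4
4: greatest Fibonacci not exceeding it is 3, leaving 1
1: greatest Fibonacci not exceeding it is 1, leaving 0
So 56763 = 46368 + 6765 + 2584 + 987 + 55 + 3 + 1, with no two terms consecutive in the sequence.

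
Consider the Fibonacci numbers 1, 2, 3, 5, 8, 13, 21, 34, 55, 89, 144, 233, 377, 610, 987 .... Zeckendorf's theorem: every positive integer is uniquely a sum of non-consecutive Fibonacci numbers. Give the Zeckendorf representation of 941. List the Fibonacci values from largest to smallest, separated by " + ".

610 + 233 + 89 + 8 + 1

Repeatedly subtract the largest Fibonacci number that fits:
941 − 610 = 331
331 − 233 = 98
98 − 89 = 9
9 − 8 = 1
1 − 1 = 0
So 941 = 610 + 233 + 89 + 8 + 1, with no two terms consecutive in the sequence.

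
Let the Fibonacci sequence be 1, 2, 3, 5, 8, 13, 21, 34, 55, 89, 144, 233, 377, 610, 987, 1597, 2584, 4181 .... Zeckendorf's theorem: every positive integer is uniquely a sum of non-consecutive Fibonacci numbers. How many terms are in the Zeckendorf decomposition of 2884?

6

largest Fibonacci ≤ 2884 is 2584; 2884 − 2584 = 300
largest Fibonacci ≤ 300 is 233; 300 − 233 = 67
largest Fibonacci ≤ 67 is 55; 67 − 55 = 12
largest Fibonacci ≤ 12 is 8; 12 − 8 = 4
largest Fibonacci ≤ 4 is 3; 4 − 3 = 1
largest Fibonacci ≤ 1 is 1; 1 − 1 = 0
2884 = 2584 + 233 + 55 + 8 + 3 + 1, which has 6 terms.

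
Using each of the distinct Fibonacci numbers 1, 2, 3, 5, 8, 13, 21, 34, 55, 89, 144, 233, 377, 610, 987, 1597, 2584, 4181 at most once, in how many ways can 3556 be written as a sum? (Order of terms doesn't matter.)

3556 = 2584+610+233+89+34+5+1 = 2584+610+233+89+34+3+2+1 = 2584+610+233+89+21+13+5+1 = … (25 more), for 28 in all.

28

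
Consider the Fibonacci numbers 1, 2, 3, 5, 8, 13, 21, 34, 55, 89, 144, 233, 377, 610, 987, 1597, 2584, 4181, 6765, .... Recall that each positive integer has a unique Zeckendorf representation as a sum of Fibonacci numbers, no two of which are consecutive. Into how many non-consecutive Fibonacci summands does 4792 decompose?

Repeatedly subtract the largest Fibonacci number that fits:
largest Fibonacci ≤ 4792 is 4181; 4792 − 4181 = 611
largest Fibonacci ≤ 611 is 610; 611 − 610 = 1
largest Fibonacci ≤ 1 is 1; 1 − 1 = 0
4792 = 4181 + 610 + 1, which has 3 terms.

3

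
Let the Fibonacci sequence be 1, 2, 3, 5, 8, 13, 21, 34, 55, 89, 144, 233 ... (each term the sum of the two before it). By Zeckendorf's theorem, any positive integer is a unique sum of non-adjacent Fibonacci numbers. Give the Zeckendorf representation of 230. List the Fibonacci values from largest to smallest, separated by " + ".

Repeatedly subtract the largest Fibonacci number that fits:
largest Fibonacci ≤ 230 is 144; 230 − 144 = 86
largest Fibonacci ≤ 86 is 55; 86 − 55 = 31
largest Fibonacci ≤ 31 is 21; 31 − 21 = 10
largest Fibonacci ≤ 10 is 8; 10 − 8 = 2
largest Fibonacci ≤ 2 is 2; 2 − 2 = 0
So 230 = 144 + 55 + 21 + 8 + 2, with no two terms consecutive in the sequence.

144 + 55 + 21 + 8 + 2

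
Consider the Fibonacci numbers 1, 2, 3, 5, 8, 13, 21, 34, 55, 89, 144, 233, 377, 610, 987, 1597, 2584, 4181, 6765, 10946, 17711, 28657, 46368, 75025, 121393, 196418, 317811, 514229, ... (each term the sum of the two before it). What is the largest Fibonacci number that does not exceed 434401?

317811 ≤ 434401 < 514229, so the largest Fibonacci number not exceeding 434401 is 317811.

317811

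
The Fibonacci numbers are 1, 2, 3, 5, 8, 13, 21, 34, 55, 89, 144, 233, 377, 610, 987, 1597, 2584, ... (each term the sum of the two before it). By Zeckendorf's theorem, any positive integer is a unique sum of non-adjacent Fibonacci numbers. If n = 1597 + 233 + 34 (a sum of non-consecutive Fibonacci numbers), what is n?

1864

1597 + 233 + 34 = 1864.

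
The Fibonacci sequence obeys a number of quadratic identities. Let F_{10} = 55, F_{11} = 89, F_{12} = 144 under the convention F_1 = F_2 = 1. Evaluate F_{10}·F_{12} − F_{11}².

55·144 − 89² = 7920 − 7921 = -1. (Cassini's identity: F_{k−1}F_{k+1} − F_k² = (−1)^k.)

-1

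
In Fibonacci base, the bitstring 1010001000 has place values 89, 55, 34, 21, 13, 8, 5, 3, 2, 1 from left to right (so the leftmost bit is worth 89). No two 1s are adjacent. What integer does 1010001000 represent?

Summing the place values of the 1 bits: 89 + 34 + 5 = 128.

128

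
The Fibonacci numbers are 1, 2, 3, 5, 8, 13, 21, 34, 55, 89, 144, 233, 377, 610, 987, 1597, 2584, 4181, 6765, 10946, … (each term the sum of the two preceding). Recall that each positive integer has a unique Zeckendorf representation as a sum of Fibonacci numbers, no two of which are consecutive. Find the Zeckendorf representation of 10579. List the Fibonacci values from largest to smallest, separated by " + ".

largest Fibonacci ≤ 10579 is 6765; 10579 − 6765 = 3814
largest Fibonacci ≤ 3814 is 2584; 3814 − 2584 = 1230
largest Fibonacci ≤ 1230 is 987; 1230 − 987 = 243
largest Fibonacci ≤ 243 is 233; 243 − 233 = 10
largest Fibonacci ≤ 10 is 8; 10 − 8 = 2
largest Fibonacci ≤ 2 is 2; 2 − 2 = 0
So 10579 = 6765 + 2584 + 987 + 233 + 8 + 2, with no two terms consecutive in the sequence.

6765 + 2584 + 987 + 233 + 8 + 2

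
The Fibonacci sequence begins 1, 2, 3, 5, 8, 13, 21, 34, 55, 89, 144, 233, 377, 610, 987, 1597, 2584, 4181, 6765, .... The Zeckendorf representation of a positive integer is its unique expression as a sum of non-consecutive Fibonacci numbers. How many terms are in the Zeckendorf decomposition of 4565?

4

4181 ≤ 4565 < 6765, so take 4181; remainder 384
377 ≤ 384 < 610, so take 377; remainder 7
5 ≤ 7 < 8, so take 5; remainder 2
2 ≤ 2 < 3, so take 2; remainder 0
4565 = 4181 + 377 + 5 + 2, which has 4 terms.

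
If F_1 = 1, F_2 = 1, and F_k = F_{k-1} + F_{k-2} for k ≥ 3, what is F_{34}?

5702887

Iterating the recurrence up to F_{26} = 121393 and F_{25} = 75025:
F_{27} = F_{26} + F_{25} = 121393 + 75025 = 196418
F_{28} = F_{27} + F_{26} = 196418 + 121393 = 317811
F_{29} = F_{28} + F_{27} = 317811 + 196418 = 514229
F_{30} = F_{29} + F_{28} = 514229 + 317811 = 832040
F_{31} = F_{30} + F_{29} = 832040 + 514229 = 1346269
F_{32} = F_{31} + F_{30} = 1346269 + 832040 = 2178309
F_{33} = F_{32} + F_{31} = 2178309 + 1346269 = 3524578
F_{34} = F_{33} + F_{32} = 3524578 + 2178309 = 5702887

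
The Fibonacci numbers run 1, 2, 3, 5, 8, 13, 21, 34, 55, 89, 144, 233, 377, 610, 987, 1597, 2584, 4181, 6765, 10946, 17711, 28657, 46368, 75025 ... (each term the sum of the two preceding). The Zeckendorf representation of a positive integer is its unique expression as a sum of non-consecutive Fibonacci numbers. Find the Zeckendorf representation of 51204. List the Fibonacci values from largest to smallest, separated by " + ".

51204 − 46368 = 4836
4836 − 4181 = 655
655 − 610 = 45
45 − 34 = 11
11 − 8 = 3
3 − 3 = 0
So 51204 = 46368 + 4181 + 610 + 34 + 8 + 3, with no two terms consecutive in the sequence.

46368 + 4181 + 610 + 34 + 8 + 3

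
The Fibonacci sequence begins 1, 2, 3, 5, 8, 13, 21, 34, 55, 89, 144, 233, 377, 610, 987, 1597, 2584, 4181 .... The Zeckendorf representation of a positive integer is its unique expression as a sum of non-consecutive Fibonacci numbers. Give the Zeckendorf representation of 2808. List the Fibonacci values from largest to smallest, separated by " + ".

2584 + 144 + 55 + 21 + 3 + 1

Greedily peel off the largest Fibonacci term at each step:
largest Fibonacci ≤ 2808 is 2584; 2808 − 2584 = 224
largest Fibonacci ≤ 224 is 144; 224 − 144 = 80
largest Fibonacci ≤ 80 is 55; 80 − 55 = 25
largest Fibonacci ≤ 25 is 21; 25 − 21 = 4
largest Fibonacci ≤ 4 is 3; 4 − 3 = 1
largest Fibonacci ≤ 1 is 1; 1 − 1 = 0
So 2808 = 2584 + 144 + 55 + 21 + 3 + 1, with no two terms consecutive in the sequence.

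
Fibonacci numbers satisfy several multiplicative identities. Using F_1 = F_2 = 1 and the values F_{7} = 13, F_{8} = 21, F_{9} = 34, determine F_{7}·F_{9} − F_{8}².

13·34 − 21² = 442 − 441 = 1. (Cassini's identity: F_{k−1}F_{k+1} − F_k² = (−1)^k.)

1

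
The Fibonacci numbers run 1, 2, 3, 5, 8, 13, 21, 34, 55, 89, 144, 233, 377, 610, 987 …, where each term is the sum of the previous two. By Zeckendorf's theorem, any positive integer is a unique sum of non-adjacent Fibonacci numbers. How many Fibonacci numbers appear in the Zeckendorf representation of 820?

5

820 − 610 = 210
210 − 144 = 66
66 − 55 = 11
11 − 8 = 3
3 − 3 = 0
820 = 610 + 144 + 55 + 8 + 3, which has 5 terms.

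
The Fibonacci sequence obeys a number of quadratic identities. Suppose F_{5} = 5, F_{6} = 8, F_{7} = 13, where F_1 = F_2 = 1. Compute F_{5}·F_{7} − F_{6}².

5·13 − 8² = 65 − 64 = 1. (Cassini's identity: F_{k−1}F_{k+1} − F_k² = (−1)^k.)

1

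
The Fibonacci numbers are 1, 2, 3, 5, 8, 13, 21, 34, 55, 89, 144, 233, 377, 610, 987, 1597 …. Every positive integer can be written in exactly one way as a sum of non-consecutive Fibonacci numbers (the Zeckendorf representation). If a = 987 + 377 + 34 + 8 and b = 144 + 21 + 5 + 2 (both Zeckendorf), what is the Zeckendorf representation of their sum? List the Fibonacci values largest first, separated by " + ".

The two numbers are 1406 and 172, so their sum is 1578.
Greedy algorithm:
largest Fibonacci ≤ 1578 is 987; 1578 − 987 = 591
largest Fibonacci ≤ 591 is 377; 591 − 377 = 214
largest Fibonacci ≤ 214 is 144; 214 − 144 = 70
largest Fibonacci ≤ 70 is 55; 70 − 55 = 15
largest Fibonacci ≤ 15 is 13; 15 − 13 = 2
largest Fibonacci ≤ 2 is 2; 2 − 2 = 0

987 + 377 + 144 + 55 + 13 + 2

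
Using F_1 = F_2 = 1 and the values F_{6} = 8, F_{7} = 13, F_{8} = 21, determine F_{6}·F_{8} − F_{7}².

8·21 − 13² = 168 − 169 = -1. (Cassini's identity: F_{k−1}F_{k+1} − F_k² = (−1)^k.)

-1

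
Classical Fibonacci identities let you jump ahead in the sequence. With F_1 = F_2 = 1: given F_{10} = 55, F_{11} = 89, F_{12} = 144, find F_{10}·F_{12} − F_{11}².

55·144 − 89² = 7920 − 7921 = -1. (Cassini's identity: F_{k−1}F_{k+1} − F_k² = (−1)^k.)

-1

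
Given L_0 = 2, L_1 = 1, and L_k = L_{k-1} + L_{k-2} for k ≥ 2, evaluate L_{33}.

Iterating the recurrence up to L_{29} = 1149851 and L_{28} = 710647:
L_{30} = L_{29} + L_{28} = 1149851 + 710647 = 1860498
L_{31} = L_{30} + L_{29} = 1860498 + 1149851 = 3010349
L_{32} = L_{31} + L_{30} = 3010349 + 1860498 = 4870847
L_{33} = L_{32} + L_{31} = 4870847 + 3010349 = 7881196

7881196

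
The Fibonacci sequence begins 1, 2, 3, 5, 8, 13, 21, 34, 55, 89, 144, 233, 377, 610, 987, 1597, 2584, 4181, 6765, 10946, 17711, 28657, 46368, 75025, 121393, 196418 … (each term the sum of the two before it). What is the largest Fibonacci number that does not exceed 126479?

121393 ≤ 126479 < 196418, so the largest Fibonacci number not exceeding 126479 is 121393.

121393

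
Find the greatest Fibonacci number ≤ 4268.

4181

4181 ≤ 4268 < 6765, so the largest Fibonacci number not exceeding 4268 is 4181.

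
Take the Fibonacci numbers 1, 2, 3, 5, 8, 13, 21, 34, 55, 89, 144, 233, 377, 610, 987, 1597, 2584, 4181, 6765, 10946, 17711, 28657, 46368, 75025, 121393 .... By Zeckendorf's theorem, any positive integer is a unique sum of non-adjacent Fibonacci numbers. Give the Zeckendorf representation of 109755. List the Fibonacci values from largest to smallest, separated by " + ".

Repeatedly subtract the largest Fibonacci number that fits:
largest Fibonacci ≤ 109755 is 75025; 109755 − 75025 = 34730
largest Fibonacci ≤ 34730 is 28657; 34730 − 28657 = 6073
largest Fibonacci ≤ 6073 is 4181; 6073 − 4181 = 1892
largest Fibonacci ≤ 1892 is 1597; 1892 − 1597 = 295
largest Fibonacci ≤ 295 is 233; 295 − 233 = 62
largest Fibonacci ≤ 62 is 55; 62 − 55 = 7
largest Fibonacci ≤ 7 is 5; 7 − 5 = 2
largest Fibonacci ≤ 2 is 2; 2 − 2 = 0
So 109755 = 75025 + 28657 + 4181 + 1597 + 233 + 55 + 5 + 2, with no two terms consecutive in the sequence.

75025 + 28657 + 4181 + 1597 + 233 + 55 + 5 + 2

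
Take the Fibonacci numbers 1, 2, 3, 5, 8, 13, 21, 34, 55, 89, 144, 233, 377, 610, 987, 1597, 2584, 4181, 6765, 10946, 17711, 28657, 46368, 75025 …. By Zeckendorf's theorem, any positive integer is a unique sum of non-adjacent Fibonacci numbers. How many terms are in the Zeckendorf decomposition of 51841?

8

Greedily peel off the largest Fibonacci term at each step:
largest Fibonacci ≤ 51841 is 46368; 51841 − 46368 = 5473
largest Fibonacci ≤ 5473 is 4181; 5473 − 4181 = 1292
largest Fibonacci ≤ 1292 is 987; 1292 − 987 = 305
largest Fibonacci ≤ 305 is 233; 305 − 233 = 72
largest Fibonacci ≤ 72 is 55; 72 − 55 = 17
largest Fibonacci ≤ 17 is 13; 17 − 13 = 4
largest Fibonacci ≤ 4 is 3; 4 − 3 = 1
largest Fibonacci ≤ 1 is 1; 1 − 1 = 0
51841 = 46368 + 4181 + 987 + 233 + 55 + 13 + 3 + 1, which has 8 terms.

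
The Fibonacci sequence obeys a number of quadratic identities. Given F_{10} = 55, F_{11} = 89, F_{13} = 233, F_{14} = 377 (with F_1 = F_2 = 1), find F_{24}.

46368

By the addition formula F_{m+n} = F_m F_{n+1} + F_{m−1} F_n with m=14, n=10: F_{24} = 377·89 + 233·55 = 33553 + 12815 = 46368.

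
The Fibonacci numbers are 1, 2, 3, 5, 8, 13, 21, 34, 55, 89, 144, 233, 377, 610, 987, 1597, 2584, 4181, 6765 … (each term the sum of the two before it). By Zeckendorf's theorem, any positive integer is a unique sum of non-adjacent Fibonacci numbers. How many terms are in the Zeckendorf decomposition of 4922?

4181 ≤ 4922 < 6765, so take 4181; remainder 741
610 ≤ 741 < 987, so take 610; remainder 131
89 ≤ 131 < 144, so take 89; remainder 42
34 ≤ 42 < 55, so take 34; remainder 8
8 ≤ 8 < 13, so take 8; remainder 0
4922 = 4181 + 610 + 89 + 34 + 8, which has 5 terms.

5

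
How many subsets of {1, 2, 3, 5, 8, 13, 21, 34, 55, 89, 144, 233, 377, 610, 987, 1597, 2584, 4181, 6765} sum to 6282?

Starting from the Zeckendorf form and repeatedly splitting a term F_k into F_{k−1} + F_{k−2} (when neither is already used) reaches every representation.
6282 = 4181+1597+377+89+34+3+1 = 4181+1597+377+89+21+13+3+1 = 4181+1597+233+144+89+34+3+1 = … (27 more), for 30 in all.

30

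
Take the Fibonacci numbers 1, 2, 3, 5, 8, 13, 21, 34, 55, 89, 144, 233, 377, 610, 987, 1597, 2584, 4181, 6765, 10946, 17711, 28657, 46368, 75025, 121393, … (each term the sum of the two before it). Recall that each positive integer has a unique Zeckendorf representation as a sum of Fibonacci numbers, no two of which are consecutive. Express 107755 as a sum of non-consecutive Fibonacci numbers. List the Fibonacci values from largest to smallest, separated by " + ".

take 75025 (≤ 107755); 107755 − 75025 = 32730
take 28657 (≤ 32730); 32730 − 28657 = 4073
take 2584 (≤ 4073); 4073 − 2584 = 1489
take 987 (≤ 1489); 1489 − 987 = 502
take 377 (≤ 502); 502 − 377 = 125
take 89 (≤ 125); 125 − 89 = 36
take 34 (≤ 36); 36 − 34 = 2
take 2 (≤ 2); 2 − 2 = 0
So 107755 = 75025 + 28657 + 2584 + 987 + 377 + 89 + 34 + 2, with no two terms consecutive in the sequence.

75025 + 28657 + 2584 + 987 + 377 + 89 + 34 + 2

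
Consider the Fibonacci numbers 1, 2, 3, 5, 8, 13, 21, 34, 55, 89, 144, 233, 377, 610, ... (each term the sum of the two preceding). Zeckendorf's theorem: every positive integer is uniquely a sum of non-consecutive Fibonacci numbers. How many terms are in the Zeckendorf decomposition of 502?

4

Greedy algorithm:
502: greatest Fibonacci not exceeding it is 377, leaving 125
125: greatest Fibonacci not exceeding it is 89, leaving 36
36: greatest Fibonacci not exceeding it is 34, leaving 2
2: greatest Fibonacci not exceeding it is 2, leaving 0
502 = 377 + 89 + 34 + 2, which has 4 terms.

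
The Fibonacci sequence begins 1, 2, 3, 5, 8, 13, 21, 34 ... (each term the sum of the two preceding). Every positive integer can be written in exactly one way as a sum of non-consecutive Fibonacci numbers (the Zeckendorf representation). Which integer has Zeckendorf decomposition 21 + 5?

26

21 + 5 = 26.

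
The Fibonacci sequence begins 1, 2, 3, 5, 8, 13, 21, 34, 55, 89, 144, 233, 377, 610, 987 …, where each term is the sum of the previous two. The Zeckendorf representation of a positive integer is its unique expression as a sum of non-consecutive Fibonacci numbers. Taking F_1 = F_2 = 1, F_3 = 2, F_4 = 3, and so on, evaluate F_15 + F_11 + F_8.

F_15 + F_11 + F_8 = 610 + 89 + 21 = 720.

720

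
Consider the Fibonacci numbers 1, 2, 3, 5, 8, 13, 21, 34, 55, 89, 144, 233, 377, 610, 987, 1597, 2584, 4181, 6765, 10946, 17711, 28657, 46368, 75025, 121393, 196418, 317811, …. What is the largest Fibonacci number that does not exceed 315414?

196418

196418 ≤ 315414 < 317811, so the largest Fibonacci number not exceeding 315414 is 196418.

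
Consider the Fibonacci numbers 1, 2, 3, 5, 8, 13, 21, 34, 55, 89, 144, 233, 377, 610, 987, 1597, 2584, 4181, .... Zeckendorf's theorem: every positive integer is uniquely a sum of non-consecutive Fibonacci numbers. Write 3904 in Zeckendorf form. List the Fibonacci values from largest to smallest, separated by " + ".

Greedy algorithm:
subtract 2584 from 3904: 1320 remains
subtract 987 from 1320: 333 remains
subtract 233 from 333: 100 remains
subtract 89 from 100: 11 remains
subtract 8 from 11: 3 remains
subtract 3 from 3: 0 remains
So 3904 = 2584 + 987 + 233 + 89 + 8 + 3, with no two terms consecutive in the sequence.

2584 + 987 + 233 + 89 + 8 + 3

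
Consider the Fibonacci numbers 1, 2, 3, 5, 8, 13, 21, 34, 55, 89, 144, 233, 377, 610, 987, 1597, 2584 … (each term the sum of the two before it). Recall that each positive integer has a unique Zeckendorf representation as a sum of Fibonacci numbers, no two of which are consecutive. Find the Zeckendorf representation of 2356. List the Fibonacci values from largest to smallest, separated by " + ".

Greedily peel off the largest Fibonacci term at each step:
subtract 1597 from 2356: 759 remains
subtract 610 from 759: 149 remains
subtract 144 from 149: 5 remains
subtract 5 from 5: 0 remains
So 2356 = 1597 + 610 + 144 + 5, with no two terms consecutive in the sequence.

1597 + 610 + 144 + 5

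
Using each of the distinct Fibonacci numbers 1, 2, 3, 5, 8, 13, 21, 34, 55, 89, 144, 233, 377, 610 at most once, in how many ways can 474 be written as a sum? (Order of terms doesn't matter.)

18

Each representation comes from the Zeckendorf form by replacing some F_k with F_{k−1} + F_{k−2} where possible.
474 = 377+89+8 = 377+89+5+3 = 377+55+34+8 = … (15 more), for 18 in all.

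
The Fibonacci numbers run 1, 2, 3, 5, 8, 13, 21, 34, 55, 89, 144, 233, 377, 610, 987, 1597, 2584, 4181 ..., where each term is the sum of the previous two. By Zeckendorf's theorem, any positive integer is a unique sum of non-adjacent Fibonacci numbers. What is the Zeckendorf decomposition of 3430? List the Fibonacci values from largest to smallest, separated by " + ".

2584 + 610 + 233 + 3

take 2584 (≤ 3430); 3430 − 2584 = 846
take 610 (≤ 846); 846 − 610 = 236
take 233 (≤ 236); 236 − 233 = 3
take 3 (≤ 3); 3 − 3 = 0
So 3430 = 2584 + 610 + 233 + 3, with no two terms consecutive in the sequence.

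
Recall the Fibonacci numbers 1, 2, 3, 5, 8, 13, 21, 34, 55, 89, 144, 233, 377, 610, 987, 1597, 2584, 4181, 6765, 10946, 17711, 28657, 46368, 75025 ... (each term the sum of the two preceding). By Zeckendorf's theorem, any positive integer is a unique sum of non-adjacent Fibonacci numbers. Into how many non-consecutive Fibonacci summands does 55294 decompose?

Greedy algorithm:
55294 − 46368 = 8926
8926 − 6765 = 2161
2161 − 1597 = 564
564 − 377 = 187
187 − 144 = 43
43 − 34 = 9
9 − 8 = 1
1 − 1 = 0
55294 = 46368 + 6765 + 1597 + 377 + 144 + 34 + 8 + 1, which has 8 terms.

8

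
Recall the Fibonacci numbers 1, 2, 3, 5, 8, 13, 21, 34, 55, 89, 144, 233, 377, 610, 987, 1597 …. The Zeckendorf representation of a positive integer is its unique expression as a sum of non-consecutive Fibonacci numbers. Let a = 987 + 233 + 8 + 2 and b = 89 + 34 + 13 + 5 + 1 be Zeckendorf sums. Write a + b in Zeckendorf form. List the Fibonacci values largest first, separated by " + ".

987 + 377 + 8

The two numbers are 1230 and 142, so their sum is 1372.
1372 − 987 = 385
385 − 377 = 8
8 − 8 = 0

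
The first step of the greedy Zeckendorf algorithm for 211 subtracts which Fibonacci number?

144

144 ≤ 211 < 233, so the largest Fibonacci number not exceeding 211 is 144.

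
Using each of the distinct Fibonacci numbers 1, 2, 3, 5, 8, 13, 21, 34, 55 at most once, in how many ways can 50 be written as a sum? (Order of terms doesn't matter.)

6

Each representation comes from the Zeckendorf form by replacing some F_k with F_{k−1} + F_{k−2} where possible.
50 = 34+13+3 = 34+13+2+1 = 34+8+5+3 = 34+8+5+2+1 = 21+13+8+5+3 = … (1 more), for 6 in all.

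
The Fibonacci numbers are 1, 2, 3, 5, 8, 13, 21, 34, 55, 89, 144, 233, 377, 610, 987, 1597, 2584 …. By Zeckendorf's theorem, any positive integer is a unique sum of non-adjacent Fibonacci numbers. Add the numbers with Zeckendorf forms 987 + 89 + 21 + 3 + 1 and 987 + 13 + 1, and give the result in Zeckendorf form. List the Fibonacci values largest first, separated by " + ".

The two numbers are 1101 and 1001, so their sum is 2102.
subtract 1597 from 2102: 505 remains
subtract 377 from 505: 128 remains
subtract 89 from 128: 39 remains
subtract 34 from 39: 5 remains
subtract 5 from 5: 0 remains

1597 + 377 + 89 + 34 + 5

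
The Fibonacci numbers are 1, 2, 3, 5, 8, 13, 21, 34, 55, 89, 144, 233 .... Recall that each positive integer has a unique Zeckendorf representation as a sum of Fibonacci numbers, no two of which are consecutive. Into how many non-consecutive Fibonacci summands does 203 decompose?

largest Fibonacci ≤ 203 is 144; 203 − 144 = 59
largest Fibonacci ≤ 59 is 55; 59 − 55 = 4
largest Fibonacci ≤ 4 is 3; 4 − 3 = 1
largest Fibonacci ≤ 1 is 1; 1 − 1 = 0
203 = 144 + 55 + 3 + 1, which has 4 terms.

4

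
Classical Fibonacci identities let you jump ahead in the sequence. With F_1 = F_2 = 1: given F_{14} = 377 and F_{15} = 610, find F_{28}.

By the doubling identity F_{2k} = F_k(2F_{k+1} − F_k): F_{28} = 377·(2·610 − 377) = 377·843 = 317811.

317811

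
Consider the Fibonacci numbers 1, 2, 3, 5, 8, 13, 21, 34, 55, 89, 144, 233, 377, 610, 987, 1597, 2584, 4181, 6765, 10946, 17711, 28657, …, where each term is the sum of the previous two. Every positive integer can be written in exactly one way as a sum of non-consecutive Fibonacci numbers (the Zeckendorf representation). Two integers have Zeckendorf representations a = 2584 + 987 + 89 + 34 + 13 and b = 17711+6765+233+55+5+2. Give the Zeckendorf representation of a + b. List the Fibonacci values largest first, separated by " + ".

17711 + 6765 + 2584 + 987 + 377 + 34 + 13 + 5 + 2

The two numbers are 3707 and 24771, so their sum is 28478.
Greedy algorithm:
28478: greatest Fibonacci not exceeding it is 17711, leaving 10767
10767: greatest Fibonacci not exceeding it is 6765, leaving 4002
4002: greatest Fibonacci not exceeding it is 2584, leaving 1418
1418: greatest Fibonacci not exceeding it is 987, leaving 431
431: greatest Fibonacci not exceeding it is 377, leaving 54
54: greatest Fibonacci not exceeding it is 34, leaving 20
20: greatest Fibonacci not exceeding it is 13, leaving 7
7: greatest Fibonacci not exceeding it is 5, leaving 2
2: greatest Fibonacci not exceeding it is 2, leaving 0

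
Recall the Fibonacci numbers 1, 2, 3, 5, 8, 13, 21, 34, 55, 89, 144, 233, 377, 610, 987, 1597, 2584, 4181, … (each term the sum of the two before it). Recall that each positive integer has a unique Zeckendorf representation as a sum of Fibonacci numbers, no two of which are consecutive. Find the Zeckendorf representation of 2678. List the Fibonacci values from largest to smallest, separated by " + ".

2584 + 89 + 5

Repeatedly subtract the largest Fibonacci number that fits:
2678: greatest Fibonacci not exceeding it is 2584, leaving 94
94: greatest Fibonacci not exceeding it is 89, leaving 5
5: greatest Fibonacci not exceeding it is 5, leaving 0
So 2678 = 2584 + 89 + 5, with no two terms consecutive in the sequence.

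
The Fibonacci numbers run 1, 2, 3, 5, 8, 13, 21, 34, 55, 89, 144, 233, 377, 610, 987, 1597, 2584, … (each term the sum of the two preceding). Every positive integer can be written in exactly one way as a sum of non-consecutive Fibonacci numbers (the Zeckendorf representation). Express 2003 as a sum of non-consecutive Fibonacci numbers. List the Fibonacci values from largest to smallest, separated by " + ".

subtract 1597 from 2003: 406 remains
subtract 377 from 406: 29 remains
subtract 21 from 29: 8 remains
subtract 8 from 8: 0 remains
So 2003 = 1597 + 377 + 21 + 8, with no two terms consecutive in the sequence.

1597 + 377 + 21 + 8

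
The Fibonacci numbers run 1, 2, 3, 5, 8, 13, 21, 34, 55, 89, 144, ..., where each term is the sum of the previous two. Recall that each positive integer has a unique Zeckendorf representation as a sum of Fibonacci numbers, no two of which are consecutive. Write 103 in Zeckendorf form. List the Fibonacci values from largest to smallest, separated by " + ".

89 ≤ 103 < 144, so take 89; remainder 14
13 ≤ 14 < 21, so take 13; remainder 1
1 ≤ 1 < 2, so take 1; remainder 0
So 103 = 89 + 13 + 1, with no two terms consecutive in the sequence.

89 + 13 + 1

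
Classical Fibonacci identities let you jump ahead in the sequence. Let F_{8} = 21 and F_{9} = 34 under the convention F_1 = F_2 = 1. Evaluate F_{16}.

By the doubling identity F_{2k} = F_k(2F_{k+1} − F_k): F_{16} = 21·(2·34 − 21) = 21·47 = 987.

987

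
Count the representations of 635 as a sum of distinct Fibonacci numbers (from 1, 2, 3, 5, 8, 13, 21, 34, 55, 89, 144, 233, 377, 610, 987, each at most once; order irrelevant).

8

Starting from the Zeckendorf form and repeatedly splitting a term F_k into F_{k−1} + F_{k−2} (when neither is already used) reaches every representation.
635 = 610+21+3+1 = 610+13+8+3+1 = 377+233+21+3+1 = 377+233+13+8+3+1 = 377+144+89+21+3+1 = … (3 more), for 8 in all.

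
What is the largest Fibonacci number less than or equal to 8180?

6765

6765 ≤ 8180 < 10946, so the largest Fibonacci number not exceeding 8180 is 6765.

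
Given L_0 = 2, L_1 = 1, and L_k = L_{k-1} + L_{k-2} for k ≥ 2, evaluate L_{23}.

64079

Iterating the recurrence up to L_{15} = 1364 and L_{14} = 843:
L_{16} = L_{15} + L_{14} = 1364 + 843 = 2207
L_{17} = L_{16} + L_{15} = 2207 + 1364 = 3571
L_{18} = L_{17} + L_{16} = 3571 + 2207 = 5778
L_{19} = L_{18} + L_{17} = 5778 + 3571 = 9349
L_{20} = L_{19} + L_{18} = 9349 + 5778 = 15127
L_{21} = L_{20} + L_{19} = 15127 + 9349 = 24476
L_{22} = L_{21} + L_{20} = 24476 + 15127 = 39603
L_{23} = L_{22} + L_{21} = 39603 + 24476 = 64079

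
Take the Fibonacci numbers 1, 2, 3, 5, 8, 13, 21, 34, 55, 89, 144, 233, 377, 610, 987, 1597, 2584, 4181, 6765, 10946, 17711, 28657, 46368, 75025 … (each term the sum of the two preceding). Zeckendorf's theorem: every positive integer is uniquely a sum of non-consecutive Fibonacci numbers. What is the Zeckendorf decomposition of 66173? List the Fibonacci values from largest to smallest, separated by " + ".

46368 + 17711 + 1597 + 377 + 89 + 21 + 8 + 2

46368 ≤ 66173 < 75025, so take 46368; remainder 19805
17711 ≤ 19805 < 28657, so take 17711; remainder 2094
1597 ≤ 2094 < 2584, so take 1597; remainder 497
377 ≤ 497 < 610, so take 377; remainder 120
89 ≤ 120 < 144, so take 89; remainder 31
21 ≤ 31 < 34, so take 21; remainder 10
8 ≤ 10 < 13, so take 8; remainder 2
2 ≤ 2 < 3, so take 2; remainder 0
So 66173 = 46368 + 17711 + 1597 + 377 + 89 + 21 + 8 + 2, with no two terms consecutive in the sequence.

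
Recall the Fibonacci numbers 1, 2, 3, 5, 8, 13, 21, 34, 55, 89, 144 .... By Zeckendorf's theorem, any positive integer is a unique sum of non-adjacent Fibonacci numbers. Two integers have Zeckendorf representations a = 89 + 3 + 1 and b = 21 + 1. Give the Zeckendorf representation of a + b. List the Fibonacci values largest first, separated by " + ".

The two numbers are 93 and 22, so their sum is 115.
89 ≤ 115 < 144, so take 89; remainder 26
21 ≤ 26 < 34, so take 21; remainder 5
5 ≤ 5 < 8, so take 5; remainder 0

89 + 21 + 5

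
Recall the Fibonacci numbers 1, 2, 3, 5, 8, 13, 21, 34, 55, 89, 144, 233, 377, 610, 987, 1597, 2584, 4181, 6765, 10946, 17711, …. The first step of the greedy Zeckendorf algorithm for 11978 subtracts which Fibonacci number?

10946

10946 ≤ 11978 < 17711, so the largest Fibonacci number not exceeding 11978 is 10946.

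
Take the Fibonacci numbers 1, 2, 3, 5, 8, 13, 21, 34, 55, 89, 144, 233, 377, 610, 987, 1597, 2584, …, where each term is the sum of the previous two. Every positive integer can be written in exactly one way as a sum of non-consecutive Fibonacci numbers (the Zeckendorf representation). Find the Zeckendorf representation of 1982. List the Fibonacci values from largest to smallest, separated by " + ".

1597 + 377 + 8

largest Fibonacci ≤ 1982 is 1597; 1982 − 1597 = 385
largest Fibonacci ≤ 385 is 377; 385 − 377 = 8
largest Fibonacci ≤ 8 is 8; 8 − 8 = 0
So 1982 = 1597 + 377 + 8, with no two terms consecutive in the sequence.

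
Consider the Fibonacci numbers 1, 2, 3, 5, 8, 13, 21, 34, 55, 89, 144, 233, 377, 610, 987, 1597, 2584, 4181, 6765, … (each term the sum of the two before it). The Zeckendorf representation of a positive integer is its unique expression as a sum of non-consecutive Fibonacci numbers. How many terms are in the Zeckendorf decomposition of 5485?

6

4181 ≤ 5485 < 6765, so take 4181; remainder 1304
987 ≤ 1304 < 1597, so take 987; remainder 317
233 ≤ 317 < 377, so take 233; remainder 84
55 ≤ 84 < 89, so take 55; remainder 29
21 ≤ 29 < 34, so take 21; remainder 8
8 ≤ 8 < 13, so take 8; remainder 0
5485 = 4181 + 987 + 233 + 55 + 21 + 8, which has 6 terms.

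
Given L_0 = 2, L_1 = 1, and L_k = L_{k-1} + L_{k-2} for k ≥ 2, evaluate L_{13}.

521

Iterating the recurrence up to L_{6} = 18 and L_{5} = 11:
L_{7} = L_{6} + L_{5} = 18 + 11 = 29
L_{8} = L_{7} + L_{6} = 29 + 18 = 47
L_{9} = L_{8} + L_{7} = 47 + 29 = 76
L_{10} = L_{9} + L_{8} = 76 + 47 = 123
L_{11} = L_{10} + L_{9} = 123 + 76 = 199
L_{12} = L_{11} + L_{10} = 199 + 123 = 322
L_{13} = L_{12} + L_{11} = 322 + 199 = 521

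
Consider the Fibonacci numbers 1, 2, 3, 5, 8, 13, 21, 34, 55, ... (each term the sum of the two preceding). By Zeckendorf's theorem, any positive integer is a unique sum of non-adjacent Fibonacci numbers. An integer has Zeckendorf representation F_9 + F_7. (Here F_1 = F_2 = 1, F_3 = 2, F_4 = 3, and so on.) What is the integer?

47

F_9 + F_7 = 34 + 13 = 47.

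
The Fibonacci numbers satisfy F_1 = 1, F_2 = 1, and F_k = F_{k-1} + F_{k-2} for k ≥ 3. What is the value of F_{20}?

Iterating the recurrence up to F_{16} = 987 and F_{15} = 610:
F_{17} = F_{16} + F_{15} = 987 + 610 = 1597
F_{18} = F_{17} + F_{16} = 1597 + 987 = 2584
F_{19} = F_{18} + F_{17} = 2584 + 1597 = 4181
F_{20} = F_{19} + F_{18} = 4181 + 2584 = 6765

6765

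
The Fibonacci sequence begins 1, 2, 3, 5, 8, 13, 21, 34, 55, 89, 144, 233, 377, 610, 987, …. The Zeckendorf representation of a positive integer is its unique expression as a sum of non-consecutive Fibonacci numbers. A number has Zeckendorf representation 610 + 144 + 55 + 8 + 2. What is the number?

819

610 + 144 + 55 + 8 + 2 = 819.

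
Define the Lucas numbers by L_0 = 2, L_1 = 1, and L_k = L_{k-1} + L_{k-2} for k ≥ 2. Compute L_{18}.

5778

Iterating the recurrence up to L_{13} = 521 and L_{12} = 322:
L_{14} = L_{13} + L_{12} = 521 + 322 = 843
L_{15} = L_{14} + L_{13} = 843 + 521 = 1364
L_{16} = L_{15} + L_{14} = 1364 + 843 = 2207
L_{17} = L_{16} + L_{15} = 2207 + 1364 = 3571
L_{18} = L_{17} + L_{16} = 3571 + 2207 = 5778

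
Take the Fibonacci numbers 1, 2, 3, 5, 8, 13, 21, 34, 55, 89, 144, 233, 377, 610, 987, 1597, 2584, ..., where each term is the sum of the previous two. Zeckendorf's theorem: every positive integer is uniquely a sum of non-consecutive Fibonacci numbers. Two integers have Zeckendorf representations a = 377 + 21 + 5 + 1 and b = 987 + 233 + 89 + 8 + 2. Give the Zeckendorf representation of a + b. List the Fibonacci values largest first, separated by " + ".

The two numbers are 404 and 1319, so their sum is 1723.
1723 − 1597 = 126
126 − 89 = 37
37 − 34 = 3
3 − 3 = 0

1597 + 89 + 34 + 3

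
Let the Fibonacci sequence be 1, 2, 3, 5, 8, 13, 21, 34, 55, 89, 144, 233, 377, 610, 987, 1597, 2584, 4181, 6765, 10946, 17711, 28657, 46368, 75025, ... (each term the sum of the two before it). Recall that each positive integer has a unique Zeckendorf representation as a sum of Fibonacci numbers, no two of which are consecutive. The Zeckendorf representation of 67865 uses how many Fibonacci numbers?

largest Fibonacci ≤ 67865 is 46368; 67865 − 46368 = 21497
largest Fibonacci ≤ 21497 is 17711; 21497 − 17711 = 3786
largest Fibonacci ≤ 3786 is 2584; 3786 − 2584 = 1202
largest Fibonacci ≤ 1202 is 987; 1202 − 987 = 215
largest Fibonacci ≤ 215 is 144; 215 − 144 = 71
largest Fibonacci ≤ 71 is 55; 71 − 55 = 16
largest Fibonacci ≤ 16 is 13; 16 − 13 = 3
largest Fibonacci ≤ 3 is 3; 3 − 3 = 0
67865 = 46368 + 17711 + 2584 + 987 + 144 + 55 + 13 + 3, which has 8 terms.

8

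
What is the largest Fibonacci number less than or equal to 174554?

121393 ≤ 174554 < 196418, so the largest Fibonacci number not exceeding 174554 is 121393.

121393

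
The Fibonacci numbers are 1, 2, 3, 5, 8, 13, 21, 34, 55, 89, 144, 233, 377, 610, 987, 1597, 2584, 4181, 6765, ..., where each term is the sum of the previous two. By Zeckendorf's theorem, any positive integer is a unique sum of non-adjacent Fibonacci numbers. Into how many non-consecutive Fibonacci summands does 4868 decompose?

5

take 4181 (≤ 4868); 4868 − 4181 = 687
take 610 (≤ 687); 687 − 610 = 77
take 55 (≤ 77); 77 − 55 = 22
take 21 (≤ 22); 22 − 21 = 1
take 1 (≤ 1); 1 − 1 = 0
4868 = 4181 + 610 + 55 + 21 + 1, which has 5 terms.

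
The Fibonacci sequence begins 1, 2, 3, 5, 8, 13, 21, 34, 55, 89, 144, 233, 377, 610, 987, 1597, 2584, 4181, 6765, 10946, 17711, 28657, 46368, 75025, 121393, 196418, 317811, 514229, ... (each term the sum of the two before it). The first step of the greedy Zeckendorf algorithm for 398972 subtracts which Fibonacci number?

317811

317811 ≤ 398972 < 514229, so the largest Fibonacci number not exceeding 398972 is 317811.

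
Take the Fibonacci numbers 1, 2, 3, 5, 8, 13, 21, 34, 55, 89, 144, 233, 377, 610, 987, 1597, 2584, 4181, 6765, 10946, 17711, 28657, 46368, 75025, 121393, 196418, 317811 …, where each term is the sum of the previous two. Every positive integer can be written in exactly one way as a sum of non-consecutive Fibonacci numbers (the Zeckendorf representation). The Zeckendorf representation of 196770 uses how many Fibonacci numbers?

Greedily peel off the largest Fibonacci term at each step:
196770: greatest Fibonacci not exceeding it is 196418, leaving 352
352: greatest Fibonacci not exceeding it is 233, leaving 119
119: greatest Fibonacci not exceeding it is 89, leaving 30
30: greatest Fibonacci not exceeding it is 21, leaving 9
9: greatest Fibonacci not exceeding it is 8, leaving 1
1: greatest Fibonacci not exceeding it is 1, leaving 0
196770 = 196418 + 233 + 89 + 21 + 8 + 1, which has 6 terms.

6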